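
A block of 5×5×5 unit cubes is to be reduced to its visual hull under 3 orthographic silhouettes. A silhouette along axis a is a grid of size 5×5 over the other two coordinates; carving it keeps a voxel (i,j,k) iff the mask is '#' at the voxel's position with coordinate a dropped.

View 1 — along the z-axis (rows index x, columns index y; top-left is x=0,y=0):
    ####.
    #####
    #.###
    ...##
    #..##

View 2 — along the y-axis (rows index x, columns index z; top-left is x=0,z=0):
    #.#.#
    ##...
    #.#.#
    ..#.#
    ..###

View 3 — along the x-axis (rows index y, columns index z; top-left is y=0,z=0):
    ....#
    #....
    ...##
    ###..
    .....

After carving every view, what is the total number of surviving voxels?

voxel count = 15

before carving: 125 voxels (5×5×5)
V1 z: intersect with XY mask (18 set) -- 90 left
V2 y: intersect with XZ mask (13 set) -- 47 left
V3 x: intersect with YZ mask (7 set) -- 15 left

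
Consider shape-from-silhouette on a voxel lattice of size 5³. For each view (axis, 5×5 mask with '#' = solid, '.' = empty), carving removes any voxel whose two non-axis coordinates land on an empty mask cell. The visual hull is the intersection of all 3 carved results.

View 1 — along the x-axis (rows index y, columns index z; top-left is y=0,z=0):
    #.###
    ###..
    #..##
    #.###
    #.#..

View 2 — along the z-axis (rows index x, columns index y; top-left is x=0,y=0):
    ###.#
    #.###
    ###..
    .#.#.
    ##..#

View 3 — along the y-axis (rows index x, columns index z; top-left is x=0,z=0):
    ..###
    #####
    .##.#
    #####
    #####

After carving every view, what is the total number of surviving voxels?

voxel count = 41

before carving: 125 voxels (5×5×5)
carve view 1 (along x, YZ-mask fill 16/25): 80 voxels remain
carve view 2 (along z, XY-mask fill 16/25): 51 voxels remain
carve view 3 (along y, XZ-mask fill 21/25): 41 voxels remain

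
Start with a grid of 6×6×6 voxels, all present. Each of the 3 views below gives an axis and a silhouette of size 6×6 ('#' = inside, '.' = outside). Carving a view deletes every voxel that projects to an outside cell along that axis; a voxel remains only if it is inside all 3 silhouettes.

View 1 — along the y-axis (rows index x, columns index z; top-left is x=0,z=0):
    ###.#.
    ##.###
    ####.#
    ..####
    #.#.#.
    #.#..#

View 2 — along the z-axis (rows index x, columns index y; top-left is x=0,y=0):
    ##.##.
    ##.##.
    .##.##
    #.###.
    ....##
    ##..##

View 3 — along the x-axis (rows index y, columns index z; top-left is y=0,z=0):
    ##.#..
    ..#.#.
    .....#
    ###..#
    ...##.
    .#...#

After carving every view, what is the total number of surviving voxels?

start: 6×6×6 = 216 voxels
[1] y-view keeps 24 columns → grid now 144
[2] z-view keeps 22 columns → grid now 90
[3] x-view keeps 14 columns → grid now 32

32 voxels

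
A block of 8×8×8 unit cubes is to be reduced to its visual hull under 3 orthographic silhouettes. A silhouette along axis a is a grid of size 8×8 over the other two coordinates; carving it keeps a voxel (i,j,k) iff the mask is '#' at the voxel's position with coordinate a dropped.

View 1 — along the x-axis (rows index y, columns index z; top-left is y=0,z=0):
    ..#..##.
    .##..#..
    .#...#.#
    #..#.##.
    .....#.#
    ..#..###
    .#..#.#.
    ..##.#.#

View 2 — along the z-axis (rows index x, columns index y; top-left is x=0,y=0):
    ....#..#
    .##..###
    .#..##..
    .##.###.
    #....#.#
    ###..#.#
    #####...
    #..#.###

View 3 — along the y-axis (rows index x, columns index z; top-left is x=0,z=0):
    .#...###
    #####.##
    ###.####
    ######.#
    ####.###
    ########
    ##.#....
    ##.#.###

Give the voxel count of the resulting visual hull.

before carving: 512 voxels (8×8×8)
step 1: project along x, AND mask (26/64) → |grid| = 208
step 2: project along z, AND mask (33/64) → |grid| = 108
step 3: project along y, AND mask (49/64) → |grid| = 85

remaining voxels: 85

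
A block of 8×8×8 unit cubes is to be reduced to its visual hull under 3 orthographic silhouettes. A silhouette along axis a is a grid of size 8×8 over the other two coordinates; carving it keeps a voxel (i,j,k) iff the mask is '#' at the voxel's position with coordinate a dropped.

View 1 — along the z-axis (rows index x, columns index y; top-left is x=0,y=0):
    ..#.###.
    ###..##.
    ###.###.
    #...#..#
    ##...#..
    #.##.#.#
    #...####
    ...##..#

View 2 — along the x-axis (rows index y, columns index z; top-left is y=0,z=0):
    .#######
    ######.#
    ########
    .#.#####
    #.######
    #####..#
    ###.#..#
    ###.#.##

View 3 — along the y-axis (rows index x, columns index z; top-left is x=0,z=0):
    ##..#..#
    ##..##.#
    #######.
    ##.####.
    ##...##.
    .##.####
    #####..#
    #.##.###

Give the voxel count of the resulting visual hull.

|visual hull| = 159

before carving: 512 voxels (8×8×8)
carve view 1 (along z, XY-mask fill 34/64): 272 voxels remain
carve view 2 (along x, YZ-mask fill 52/64): 222 voxels remain
carve view 3 (along y, XZ-mask fill 44/64): 159 voxels remain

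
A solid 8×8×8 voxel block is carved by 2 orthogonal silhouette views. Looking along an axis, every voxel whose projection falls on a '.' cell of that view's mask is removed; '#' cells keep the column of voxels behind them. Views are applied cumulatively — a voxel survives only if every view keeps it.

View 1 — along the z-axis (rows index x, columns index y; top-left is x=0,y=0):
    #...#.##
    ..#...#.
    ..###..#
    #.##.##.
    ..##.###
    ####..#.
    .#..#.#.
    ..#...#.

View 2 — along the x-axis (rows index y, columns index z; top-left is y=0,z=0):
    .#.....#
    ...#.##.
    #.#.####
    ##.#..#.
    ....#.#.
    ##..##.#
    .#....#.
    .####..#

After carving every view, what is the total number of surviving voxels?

before carving: 512 voxels (8×8×8)
carve view 1 (along z, XY-mask fill 30/64): 240 voxels remain
carve view 2 (along x, YZ-mask fill 29/64): 109 voxels remain

voxel count = 109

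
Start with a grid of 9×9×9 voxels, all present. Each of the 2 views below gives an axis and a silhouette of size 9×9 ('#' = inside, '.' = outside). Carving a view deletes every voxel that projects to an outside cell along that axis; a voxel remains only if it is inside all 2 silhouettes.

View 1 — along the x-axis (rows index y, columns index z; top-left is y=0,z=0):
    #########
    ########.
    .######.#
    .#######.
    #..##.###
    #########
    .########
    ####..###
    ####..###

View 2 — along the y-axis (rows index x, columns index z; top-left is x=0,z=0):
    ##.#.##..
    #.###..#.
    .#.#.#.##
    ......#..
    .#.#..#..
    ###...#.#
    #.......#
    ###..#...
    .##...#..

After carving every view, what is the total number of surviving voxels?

|visual hull| = 253

initial block: 9^3 = 729
after view 1 [x-axis, 68 of 81 cells solid] → remaining = 612
after view 2 [y-axis, 33 of 81 cells solid] → remaining = 253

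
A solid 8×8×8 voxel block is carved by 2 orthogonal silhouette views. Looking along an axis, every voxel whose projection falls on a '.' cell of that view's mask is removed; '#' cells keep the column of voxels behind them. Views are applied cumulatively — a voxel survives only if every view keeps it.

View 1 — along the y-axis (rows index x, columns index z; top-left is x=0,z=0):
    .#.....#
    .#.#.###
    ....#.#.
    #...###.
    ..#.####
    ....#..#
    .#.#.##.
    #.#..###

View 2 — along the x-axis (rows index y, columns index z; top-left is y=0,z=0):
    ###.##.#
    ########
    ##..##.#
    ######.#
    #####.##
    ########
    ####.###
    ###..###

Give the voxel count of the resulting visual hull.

remaining voxels: 193

initial block: 8^3 = 512
[1] y-view keeps 29 columns → grid now 232
[2] x-view keeps 54 columns → grid now 193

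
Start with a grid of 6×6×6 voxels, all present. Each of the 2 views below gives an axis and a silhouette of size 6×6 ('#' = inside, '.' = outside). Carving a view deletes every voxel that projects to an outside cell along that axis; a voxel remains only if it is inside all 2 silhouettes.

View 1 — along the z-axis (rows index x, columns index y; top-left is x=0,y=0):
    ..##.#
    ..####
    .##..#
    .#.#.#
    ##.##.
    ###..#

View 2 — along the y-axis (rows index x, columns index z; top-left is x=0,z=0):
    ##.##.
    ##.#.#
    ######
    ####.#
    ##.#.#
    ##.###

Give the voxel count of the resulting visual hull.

|visual hull| = 97

full grid |V| = 216
V1 z: intersect with XY mask (21 set) -- 126 left
V2 y: intersect with XZ mask (28 set) -- 97 left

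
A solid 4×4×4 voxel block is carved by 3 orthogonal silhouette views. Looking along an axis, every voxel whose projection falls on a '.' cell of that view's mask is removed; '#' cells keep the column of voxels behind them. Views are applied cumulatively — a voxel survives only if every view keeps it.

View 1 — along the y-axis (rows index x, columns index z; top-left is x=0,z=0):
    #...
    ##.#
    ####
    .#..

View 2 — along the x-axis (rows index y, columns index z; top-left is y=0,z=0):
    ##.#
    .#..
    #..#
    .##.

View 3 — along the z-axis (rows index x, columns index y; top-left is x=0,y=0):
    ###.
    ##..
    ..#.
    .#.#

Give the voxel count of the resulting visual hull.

before carving: 64 voxels (4×4×4)
step 1: project along y, AND mask (9/16) → |grid| = 36
step 2: project along x, AND mask (8/16) → |grid| = 20
step 3: project along z, AND mask (8/16) → |grid| = 10

voxel count = 10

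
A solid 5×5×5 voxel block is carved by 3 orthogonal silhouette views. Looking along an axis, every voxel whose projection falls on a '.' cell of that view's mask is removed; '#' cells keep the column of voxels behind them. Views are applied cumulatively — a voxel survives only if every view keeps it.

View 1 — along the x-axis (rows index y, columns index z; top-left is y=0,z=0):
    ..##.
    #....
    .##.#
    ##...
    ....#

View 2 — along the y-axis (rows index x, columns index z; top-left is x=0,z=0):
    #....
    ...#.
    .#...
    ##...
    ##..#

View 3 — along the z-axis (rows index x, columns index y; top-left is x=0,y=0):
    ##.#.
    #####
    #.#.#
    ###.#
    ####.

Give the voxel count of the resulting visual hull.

before carving: 125 voxels (5×5×5)
step 1: project along x, AND mask (9/25) → |grid| = 45
step 2: project along y, AND mask (8/25) → |grid| = 15
step 3: project along z, AND mask (19/25) → |grid| = 11

11 voxels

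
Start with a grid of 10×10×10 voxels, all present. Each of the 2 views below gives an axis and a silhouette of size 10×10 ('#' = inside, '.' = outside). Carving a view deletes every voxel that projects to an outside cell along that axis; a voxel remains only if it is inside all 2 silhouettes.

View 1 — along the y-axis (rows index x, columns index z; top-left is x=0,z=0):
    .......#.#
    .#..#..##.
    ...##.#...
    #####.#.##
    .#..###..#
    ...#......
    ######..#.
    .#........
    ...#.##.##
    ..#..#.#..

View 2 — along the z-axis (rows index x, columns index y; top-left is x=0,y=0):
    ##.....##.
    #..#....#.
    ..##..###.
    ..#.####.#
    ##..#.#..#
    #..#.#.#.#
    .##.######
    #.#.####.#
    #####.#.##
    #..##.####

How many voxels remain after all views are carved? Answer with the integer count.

before carving: 1000 voxels (10×10×10)
carve view 1 (along y, XZ-mask fill 39/100): 390 voxels remain
carve view 2 (along z, XY-mask fill 58/100): 237 voxels remain

voxel count = 237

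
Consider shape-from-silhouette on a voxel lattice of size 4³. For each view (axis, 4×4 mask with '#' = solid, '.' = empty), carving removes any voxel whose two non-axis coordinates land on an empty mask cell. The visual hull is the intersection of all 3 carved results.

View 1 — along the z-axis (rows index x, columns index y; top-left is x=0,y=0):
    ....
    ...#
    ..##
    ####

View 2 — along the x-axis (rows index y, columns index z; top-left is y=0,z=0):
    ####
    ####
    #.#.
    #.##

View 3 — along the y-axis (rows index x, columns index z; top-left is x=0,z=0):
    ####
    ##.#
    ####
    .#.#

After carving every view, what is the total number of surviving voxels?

initial block: 4^3 = 64
carve view 1 (along z, XY-mask fill 7/16): 28 voxels remain
carve view 2 (along x, YZ-mask fill 13/16): 21 voxels remain
carve view 3 (along y, XZ-mask fill 13/16): 12 voxels remain

|visual hull| = 12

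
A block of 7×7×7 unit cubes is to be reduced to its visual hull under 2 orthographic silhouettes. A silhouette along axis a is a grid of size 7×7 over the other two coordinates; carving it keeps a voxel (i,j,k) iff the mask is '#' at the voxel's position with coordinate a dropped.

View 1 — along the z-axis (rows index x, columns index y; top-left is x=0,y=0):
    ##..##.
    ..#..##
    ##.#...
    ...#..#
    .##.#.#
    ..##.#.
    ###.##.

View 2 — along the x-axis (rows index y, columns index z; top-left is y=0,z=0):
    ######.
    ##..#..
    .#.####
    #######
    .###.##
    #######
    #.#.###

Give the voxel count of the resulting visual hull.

129 voxels

start: 7×7×7 = 343 voxels
carve view 1 (along z, XY-mask fill 24/49): 168 voxels remain
carve view 2 (along x, YZ-mask fill 38/49): 129 voxels remain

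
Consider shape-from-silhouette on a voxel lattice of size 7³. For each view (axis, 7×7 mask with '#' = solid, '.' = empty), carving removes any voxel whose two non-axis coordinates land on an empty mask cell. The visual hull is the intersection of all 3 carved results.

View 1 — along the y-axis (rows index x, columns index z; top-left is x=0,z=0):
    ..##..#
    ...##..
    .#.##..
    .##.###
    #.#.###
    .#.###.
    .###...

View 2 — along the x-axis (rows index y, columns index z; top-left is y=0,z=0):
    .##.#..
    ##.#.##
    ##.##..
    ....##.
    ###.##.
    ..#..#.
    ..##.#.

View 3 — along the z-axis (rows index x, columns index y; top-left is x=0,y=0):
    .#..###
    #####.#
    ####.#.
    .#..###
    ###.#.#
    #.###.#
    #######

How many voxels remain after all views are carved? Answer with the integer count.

start: 7×7×7 = 343 voxels
step 1: project along y, AND mask (25/49) → |grid| = 175
step 2: project along x, AND mask (24/49) → |grid| = 88
step 3: project along z, AND mask (36/49) → |grid| = 68

voxel count = 68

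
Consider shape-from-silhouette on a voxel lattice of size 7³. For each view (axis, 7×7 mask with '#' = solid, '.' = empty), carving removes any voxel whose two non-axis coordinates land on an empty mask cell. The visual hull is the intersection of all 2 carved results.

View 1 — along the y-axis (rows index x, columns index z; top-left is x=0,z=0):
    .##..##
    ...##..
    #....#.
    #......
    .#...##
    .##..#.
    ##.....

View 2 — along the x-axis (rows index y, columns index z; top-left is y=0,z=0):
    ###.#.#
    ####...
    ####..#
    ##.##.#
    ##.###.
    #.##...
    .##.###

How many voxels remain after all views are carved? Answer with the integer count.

remaining voxels: 77

initial block: 7^3 = 343
  1. axis=1 (XZ plane), |mask|=17  ⇒  voxels=119
  2. axis=0 (YZ plane), |mask|=32  ⇒  voxels=77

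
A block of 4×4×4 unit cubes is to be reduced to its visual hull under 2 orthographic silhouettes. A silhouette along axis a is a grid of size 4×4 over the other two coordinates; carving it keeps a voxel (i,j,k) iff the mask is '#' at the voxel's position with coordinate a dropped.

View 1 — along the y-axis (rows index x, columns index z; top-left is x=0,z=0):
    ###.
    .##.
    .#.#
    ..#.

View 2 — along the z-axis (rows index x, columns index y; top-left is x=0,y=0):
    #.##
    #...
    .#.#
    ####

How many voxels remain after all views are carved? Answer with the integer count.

before carving: 64 voxels (4×4×4)
[1] y-view keeps 8 columns → grid now 32
[2] z-view keeps 10 columns → grid now 19

voxel count = 19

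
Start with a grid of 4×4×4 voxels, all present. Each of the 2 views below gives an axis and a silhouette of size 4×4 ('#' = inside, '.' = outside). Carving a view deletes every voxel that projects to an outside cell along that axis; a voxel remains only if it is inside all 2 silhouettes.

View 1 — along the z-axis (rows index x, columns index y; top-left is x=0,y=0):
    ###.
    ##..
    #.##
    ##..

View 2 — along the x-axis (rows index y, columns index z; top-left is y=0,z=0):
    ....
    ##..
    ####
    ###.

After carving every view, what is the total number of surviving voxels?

start: 4×4×4 = 64 voxels
step 1: project along z, AND mask (10/16) → |grid| = 40
step 2: project along x, AND mask (9/16) → |grid| = 17

|visual hull| = 17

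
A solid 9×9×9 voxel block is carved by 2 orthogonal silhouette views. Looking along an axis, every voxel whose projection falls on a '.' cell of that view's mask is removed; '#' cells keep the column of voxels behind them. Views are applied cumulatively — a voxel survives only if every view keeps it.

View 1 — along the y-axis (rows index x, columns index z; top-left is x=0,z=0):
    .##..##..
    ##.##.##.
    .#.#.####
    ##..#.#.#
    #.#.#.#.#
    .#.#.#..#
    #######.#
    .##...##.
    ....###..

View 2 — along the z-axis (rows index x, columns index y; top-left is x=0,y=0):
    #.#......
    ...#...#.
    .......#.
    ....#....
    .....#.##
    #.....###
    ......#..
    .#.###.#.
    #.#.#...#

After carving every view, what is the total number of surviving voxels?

102 voxels

before carving: 729 voxels (9×9×9)
V1 y: intersect with XZ mask (45 set) -- 405 left
V2 z: intersect with XY mask (23 set) -- 102 left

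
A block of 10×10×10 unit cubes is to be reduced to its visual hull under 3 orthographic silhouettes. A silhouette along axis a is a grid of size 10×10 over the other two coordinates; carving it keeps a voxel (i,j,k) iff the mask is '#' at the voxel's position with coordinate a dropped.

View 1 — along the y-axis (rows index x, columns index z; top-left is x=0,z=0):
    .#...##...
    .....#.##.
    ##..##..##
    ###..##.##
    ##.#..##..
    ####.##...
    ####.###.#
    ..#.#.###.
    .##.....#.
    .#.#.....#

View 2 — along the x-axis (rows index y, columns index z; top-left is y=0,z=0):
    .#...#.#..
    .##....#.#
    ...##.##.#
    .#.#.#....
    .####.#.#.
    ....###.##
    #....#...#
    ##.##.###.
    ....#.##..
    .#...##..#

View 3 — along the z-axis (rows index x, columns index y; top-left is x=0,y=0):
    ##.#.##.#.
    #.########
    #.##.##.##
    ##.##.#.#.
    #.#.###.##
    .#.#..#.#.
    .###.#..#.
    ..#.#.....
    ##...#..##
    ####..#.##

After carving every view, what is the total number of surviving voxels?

|visual hull| = 113

initial block: 10^3 = 1000
[1] y-view keeps 49 columns → grid now 490
[2] x-view keeps 43 columns → grid now 215
[3] z-view keeps 58 columns → grid now 113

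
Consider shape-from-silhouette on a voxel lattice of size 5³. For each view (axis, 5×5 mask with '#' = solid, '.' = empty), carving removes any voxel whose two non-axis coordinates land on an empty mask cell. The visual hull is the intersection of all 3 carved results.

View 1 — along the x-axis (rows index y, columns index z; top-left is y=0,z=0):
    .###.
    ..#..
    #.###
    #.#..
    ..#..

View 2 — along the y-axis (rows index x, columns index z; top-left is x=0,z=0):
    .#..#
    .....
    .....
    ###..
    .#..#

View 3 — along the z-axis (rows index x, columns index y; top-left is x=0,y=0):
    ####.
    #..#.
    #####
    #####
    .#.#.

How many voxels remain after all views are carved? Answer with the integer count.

before carving: 125 voxels (5×5×5)
V1 x: intersect with YZ mask (11 set) -- 55 left
V2 y: intersect with XZ mask (7 set) -- 12 left
V3 z: intersect with XY mask (18 set) -- 10 left

voxel count = 10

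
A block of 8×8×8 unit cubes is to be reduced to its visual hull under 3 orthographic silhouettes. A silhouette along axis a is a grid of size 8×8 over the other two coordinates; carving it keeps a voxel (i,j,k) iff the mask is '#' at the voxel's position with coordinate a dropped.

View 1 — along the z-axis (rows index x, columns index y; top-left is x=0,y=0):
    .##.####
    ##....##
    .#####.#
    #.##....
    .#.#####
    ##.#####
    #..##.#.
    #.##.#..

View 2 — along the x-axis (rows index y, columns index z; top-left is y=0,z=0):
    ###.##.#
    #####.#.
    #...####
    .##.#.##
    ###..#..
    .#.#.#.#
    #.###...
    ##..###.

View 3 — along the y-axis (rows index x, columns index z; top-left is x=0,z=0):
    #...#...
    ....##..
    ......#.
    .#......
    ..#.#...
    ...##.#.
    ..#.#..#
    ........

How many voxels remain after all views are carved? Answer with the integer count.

start: 8×8×8 = 512 voxels
carve view 1 (along z, XY-mask fill 40/64): 320 voxels remain
carve view 2 (along x, YZ-mask fill 39/64): 195 voxels remain
carve view 3 (along y, XZ-mask fill 14/64): 49 voxels remain

49 voxels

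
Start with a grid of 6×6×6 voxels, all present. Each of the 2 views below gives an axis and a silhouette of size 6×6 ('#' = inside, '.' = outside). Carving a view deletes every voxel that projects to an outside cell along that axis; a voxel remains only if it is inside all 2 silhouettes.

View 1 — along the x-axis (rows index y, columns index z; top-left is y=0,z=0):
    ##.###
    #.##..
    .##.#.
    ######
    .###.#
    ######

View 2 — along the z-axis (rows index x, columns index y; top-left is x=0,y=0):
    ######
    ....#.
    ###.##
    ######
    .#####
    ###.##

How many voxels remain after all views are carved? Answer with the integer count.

|visual hull| = 122

full grid |V| = 216
step 1: project along x, AND mask (27/36) → |grid| = 162
step 2: project along z, AND mask (28/36) → |grid| = 122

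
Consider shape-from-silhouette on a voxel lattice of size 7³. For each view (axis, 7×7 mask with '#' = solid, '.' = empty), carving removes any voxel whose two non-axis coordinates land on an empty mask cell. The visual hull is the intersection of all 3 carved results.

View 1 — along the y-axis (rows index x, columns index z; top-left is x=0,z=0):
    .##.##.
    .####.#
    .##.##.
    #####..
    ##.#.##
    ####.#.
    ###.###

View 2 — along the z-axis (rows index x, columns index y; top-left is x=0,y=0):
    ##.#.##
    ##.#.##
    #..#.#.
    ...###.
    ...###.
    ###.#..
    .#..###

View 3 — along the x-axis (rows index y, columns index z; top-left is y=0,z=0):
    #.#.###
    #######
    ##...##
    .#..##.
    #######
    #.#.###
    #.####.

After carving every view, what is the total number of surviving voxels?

98 voxels

start: 7×7×7 = 343 voxels
  1. axis=1 (XZ plane), |mask|=34  ⇒  voxels=238
  2. axis=2 (XY plane), |mask|=27  ⇒  voxels=131
  3. axis=0 (YZ plane), |mask|=36  ⇒  voxels=98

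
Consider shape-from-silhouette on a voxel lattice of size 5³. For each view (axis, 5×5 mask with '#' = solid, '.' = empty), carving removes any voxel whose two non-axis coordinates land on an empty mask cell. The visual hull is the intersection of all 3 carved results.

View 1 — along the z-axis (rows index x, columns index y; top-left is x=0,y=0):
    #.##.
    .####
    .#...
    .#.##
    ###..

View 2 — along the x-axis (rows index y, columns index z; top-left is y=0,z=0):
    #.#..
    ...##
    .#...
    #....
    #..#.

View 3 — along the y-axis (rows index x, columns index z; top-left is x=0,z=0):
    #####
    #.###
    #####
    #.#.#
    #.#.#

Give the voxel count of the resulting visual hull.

start: 5×5×5 = 125 voxels
step 1: project along z, AND mask (14/25) → |grid| = 70
step 2: project along x, AND mask (8/25) → |grid| = 22
step 3: project along y, AND mask (20/25) → |grid| = 17

|visual hull| = 17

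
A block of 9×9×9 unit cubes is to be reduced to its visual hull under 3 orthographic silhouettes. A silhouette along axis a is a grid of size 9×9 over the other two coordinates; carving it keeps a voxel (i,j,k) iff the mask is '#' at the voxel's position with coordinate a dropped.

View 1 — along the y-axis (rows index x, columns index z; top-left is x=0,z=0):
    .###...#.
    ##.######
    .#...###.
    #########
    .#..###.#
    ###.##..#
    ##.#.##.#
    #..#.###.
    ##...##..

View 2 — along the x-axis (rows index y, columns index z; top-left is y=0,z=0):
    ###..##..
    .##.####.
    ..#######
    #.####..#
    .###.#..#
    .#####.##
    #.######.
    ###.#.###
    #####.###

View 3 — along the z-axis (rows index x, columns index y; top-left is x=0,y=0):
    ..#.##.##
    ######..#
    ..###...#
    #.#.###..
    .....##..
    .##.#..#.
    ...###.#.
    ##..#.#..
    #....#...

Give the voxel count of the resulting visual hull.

153 voxels

start: 9×9×9 = 729 voxels
step 1: project along y, AND mask (51/81) → |grid| = 459
step 2: project along x, AND mask (58/81) → |grid| = 321
step 3: project along z, AND mask (37/81) → |grid| = 153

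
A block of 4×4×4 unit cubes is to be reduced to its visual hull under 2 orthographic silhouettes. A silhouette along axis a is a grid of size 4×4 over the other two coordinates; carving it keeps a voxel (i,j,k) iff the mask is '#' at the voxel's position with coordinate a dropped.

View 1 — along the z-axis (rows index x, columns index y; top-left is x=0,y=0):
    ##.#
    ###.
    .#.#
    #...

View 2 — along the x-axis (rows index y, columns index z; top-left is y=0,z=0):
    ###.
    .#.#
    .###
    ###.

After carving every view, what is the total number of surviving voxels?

before carving: 64 voxels (4×4×4)
[1] z-view keeps 9 columns → grid now 36
[2] x-view keeps 11 columns → grid now 24

24 voxels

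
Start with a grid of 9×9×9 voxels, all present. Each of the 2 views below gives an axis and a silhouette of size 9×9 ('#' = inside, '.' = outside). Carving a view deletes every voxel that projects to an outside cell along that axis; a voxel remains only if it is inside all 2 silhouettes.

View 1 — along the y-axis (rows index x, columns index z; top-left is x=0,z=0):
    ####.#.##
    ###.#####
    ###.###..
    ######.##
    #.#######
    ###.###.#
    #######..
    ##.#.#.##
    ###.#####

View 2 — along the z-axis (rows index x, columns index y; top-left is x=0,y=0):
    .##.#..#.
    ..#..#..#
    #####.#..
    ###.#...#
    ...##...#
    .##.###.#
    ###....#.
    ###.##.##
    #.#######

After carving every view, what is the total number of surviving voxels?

initial block: 9^3 = 729
after view 1 [y-axis, 65 of 81 cells solid] → remaining = 585
after view 2 [z-axis, 46 of 81 cells solid] → remaining = 328

remaining voxels: 328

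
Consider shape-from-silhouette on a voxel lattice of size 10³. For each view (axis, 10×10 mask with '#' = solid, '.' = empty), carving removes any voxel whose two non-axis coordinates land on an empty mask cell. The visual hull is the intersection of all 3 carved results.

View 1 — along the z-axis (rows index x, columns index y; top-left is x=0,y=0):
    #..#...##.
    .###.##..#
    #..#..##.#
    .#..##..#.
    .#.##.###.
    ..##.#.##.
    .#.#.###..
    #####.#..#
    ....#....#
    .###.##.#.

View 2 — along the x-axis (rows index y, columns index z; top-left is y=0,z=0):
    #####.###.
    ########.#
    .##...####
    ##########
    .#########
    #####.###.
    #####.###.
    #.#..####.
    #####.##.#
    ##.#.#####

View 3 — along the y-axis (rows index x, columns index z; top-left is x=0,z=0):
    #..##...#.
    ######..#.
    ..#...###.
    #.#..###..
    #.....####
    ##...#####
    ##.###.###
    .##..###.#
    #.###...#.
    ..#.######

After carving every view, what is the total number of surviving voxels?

241 voxels

full grid |V| = 1000
carve view 1 (along z, XY-mask fill 50/100): 500 voxels remain
carve view 2 (along x, YZ-mask fill 80/100): 408 voxels remain
carve view 3 (along y, XZ-mask fill 58/100): 241 voxels remain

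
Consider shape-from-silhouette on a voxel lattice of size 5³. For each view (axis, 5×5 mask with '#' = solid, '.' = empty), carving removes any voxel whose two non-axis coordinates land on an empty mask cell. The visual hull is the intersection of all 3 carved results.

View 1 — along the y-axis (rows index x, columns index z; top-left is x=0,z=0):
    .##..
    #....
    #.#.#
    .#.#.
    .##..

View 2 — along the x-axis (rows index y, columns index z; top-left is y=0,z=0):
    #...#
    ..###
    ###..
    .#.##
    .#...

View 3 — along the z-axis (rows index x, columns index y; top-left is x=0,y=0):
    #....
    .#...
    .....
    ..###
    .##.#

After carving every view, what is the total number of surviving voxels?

8 voxels

before carving: 125 voxels (5×5×5)
carve view 1 (along y, XZ-mask fill 10/25): 50 voxels remain
carve view 2 (along x, YZ-mask fill 12/25): 24 voxels remain
carve view 3 (along z, XY-mask fill 8/25): 8 voxels remain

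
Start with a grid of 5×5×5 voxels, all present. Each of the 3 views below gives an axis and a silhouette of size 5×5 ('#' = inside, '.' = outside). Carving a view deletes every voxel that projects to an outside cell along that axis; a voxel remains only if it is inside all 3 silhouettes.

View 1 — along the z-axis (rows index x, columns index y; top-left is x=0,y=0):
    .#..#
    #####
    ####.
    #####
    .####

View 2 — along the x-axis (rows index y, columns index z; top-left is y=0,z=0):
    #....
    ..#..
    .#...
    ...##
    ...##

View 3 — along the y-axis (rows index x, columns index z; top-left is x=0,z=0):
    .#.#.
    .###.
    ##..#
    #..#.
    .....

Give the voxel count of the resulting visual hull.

|visual hull| = 11

full grid |V| = 125
V1 z: intersect with XY mask (20 set) -- 100 left
V2 x: intersect with YZ mask (7 set) -- 28 left
V3 y: intersect with XZ mask (10 set) -- 11 left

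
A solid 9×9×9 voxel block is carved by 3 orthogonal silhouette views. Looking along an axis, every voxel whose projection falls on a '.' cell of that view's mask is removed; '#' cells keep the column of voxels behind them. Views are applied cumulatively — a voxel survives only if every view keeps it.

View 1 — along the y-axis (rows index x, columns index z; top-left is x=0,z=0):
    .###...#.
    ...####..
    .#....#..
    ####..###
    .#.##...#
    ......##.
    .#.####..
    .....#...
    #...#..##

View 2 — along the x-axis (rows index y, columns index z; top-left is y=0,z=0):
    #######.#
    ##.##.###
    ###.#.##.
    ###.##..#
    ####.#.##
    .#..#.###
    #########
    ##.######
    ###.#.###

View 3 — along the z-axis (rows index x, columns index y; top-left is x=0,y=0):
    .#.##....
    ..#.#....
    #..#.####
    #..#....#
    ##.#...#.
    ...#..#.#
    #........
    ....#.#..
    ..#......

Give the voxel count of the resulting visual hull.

69 voxels

initial block: 9^3 = 729
[1] y-view keeps 33 columns → grid now 297
[2] x-view keeps 63 columns → grid now 232
[3] z-view keeps 25 columns → grid now 69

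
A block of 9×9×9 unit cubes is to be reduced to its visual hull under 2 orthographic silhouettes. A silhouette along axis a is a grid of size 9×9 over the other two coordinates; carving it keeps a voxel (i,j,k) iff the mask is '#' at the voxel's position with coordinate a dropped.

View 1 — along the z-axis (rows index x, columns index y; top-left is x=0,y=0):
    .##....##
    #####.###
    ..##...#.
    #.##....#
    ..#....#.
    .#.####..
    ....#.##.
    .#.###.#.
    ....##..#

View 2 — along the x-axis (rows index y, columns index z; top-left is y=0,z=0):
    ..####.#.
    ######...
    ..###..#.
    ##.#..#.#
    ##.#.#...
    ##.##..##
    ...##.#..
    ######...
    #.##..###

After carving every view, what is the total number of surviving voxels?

initial block: 9^3 = 729
carve view 1 (along z, XY-mask fill 37/81): 333 voxels remain
carve view 2 (along x, YZ-mask fill 45/81): 186 voxels remain

186 voxels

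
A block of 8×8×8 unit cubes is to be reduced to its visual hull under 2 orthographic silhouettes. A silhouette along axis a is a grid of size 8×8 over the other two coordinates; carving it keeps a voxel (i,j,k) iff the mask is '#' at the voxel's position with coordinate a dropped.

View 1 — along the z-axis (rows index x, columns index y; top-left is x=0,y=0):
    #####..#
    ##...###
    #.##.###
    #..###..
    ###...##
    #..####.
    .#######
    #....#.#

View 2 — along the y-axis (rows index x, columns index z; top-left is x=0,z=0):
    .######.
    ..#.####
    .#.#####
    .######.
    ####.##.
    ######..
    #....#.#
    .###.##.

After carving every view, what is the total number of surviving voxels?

|visual hull| = 217

full grid |V| = 512
[1] z-view keeps 41 columns → grid now 328
[2] y-view keeps 43 columns → grid now 217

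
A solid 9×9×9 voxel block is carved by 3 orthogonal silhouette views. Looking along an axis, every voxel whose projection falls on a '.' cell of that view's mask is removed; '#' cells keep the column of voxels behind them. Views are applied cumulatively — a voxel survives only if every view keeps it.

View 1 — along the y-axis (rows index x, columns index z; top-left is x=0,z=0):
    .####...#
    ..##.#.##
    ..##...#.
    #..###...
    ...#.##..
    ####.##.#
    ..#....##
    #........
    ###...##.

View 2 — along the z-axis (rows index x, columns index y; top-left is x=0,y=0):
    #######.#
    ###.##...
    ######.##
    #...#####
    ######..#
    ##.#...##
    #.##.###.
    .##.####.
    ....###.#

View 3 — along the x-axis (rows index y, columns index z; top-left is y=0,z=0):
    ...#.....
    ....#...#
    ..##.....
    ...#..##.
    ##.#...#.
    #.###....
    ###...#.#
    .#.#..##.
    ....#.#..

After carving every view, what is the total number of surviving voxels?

voxel count = 77

before carving: 729 voxels (9×9×9)
step 1: project along y, AND mask (36/81) → |grid| = 324
step 2: project along z, AND mask (55/81) → |grid| = 213
step 3: project along x, AND mask (27/81) → |grid| = 77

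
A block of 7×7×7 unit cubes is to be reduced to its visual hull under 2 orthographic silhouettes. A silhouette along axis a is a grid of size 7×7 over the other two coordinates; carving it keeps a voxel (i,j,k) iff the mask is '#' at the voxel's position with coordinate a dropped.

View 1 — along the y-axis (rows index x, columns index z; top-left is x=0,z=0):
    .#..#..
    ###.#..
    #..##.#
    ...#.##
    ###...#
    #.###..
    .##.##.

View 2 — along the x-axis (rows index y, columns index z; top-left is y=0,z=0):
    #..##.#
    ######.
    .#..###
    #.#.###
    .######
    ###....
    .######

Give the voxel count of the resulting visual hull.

full grid |V| = 343
after view 1 [y-axis, 25 of 49 cells solid] → remaining = 175
after view 2 [x-axis, 34 of 49 cells solid] → remaining = 123

|visual hull| = 123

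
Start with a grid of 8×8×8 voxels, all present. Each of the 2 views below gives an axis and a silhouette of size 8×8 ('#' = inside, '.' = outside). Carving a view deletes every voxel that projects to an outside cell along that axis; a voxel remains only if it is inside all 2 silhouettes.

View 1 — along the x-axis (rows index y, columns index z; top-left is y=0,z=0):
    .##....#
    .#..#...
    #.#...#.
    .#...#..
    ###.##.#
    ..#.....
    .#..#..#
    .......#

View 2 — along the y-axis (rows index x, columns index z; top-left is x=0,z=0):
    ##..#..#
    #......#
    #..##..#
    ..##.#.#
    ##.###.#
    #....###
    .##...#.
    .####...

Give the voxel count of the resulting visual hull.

voxel count = 86

start: 8×8×8 = 512 voxels
carve view 1 (along x, YZ-mask fill 21/64): 168 voxels remain
carve view 2 (along y, XZ-mask fill 31/64): 86 voxels remain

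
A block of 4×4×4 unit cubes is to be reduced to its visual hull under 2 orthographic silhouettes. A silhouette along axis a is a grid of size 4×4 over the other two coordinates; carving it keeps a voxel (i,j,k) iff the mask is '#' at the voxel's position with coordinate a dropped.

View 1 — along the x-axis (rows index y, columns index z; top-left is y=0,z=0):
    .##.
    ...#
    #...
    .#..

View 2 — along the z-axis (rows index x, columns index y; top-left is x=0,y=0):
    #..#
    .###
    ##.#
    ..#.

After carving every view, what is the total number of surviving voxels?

before carving: 64 voxels (4×4×4)
  1. axis=0 (YZ plane), |mask|=5  ⇒  voxels=20
  2. axis=2 (XY plane), |mask|=9  ⇒  voxels=11

11 voxels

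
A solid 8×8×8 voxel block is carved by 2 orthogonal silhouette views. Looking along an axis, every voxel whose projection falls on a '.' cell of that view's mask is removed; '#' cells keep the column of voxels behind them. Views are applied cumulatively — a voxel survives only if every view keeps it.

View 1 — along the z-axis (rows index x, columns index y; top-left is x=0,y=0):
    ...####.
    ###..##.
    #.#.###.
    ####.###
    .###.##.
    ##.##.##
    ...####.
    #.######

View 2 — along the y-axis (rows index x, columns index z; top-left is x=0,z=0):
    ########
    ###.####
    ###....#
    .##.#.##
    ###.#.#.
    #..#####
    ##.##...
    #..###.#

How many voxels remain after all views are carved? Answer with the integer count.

before carving: 512 voxels (8×8×8)
after view 1 [z-axis, 43 of 64 cells solid] → remaining = 344
after view 2 [y-axis, 44 of 64 cells solid] → remaining = 234

|visual hull| = 234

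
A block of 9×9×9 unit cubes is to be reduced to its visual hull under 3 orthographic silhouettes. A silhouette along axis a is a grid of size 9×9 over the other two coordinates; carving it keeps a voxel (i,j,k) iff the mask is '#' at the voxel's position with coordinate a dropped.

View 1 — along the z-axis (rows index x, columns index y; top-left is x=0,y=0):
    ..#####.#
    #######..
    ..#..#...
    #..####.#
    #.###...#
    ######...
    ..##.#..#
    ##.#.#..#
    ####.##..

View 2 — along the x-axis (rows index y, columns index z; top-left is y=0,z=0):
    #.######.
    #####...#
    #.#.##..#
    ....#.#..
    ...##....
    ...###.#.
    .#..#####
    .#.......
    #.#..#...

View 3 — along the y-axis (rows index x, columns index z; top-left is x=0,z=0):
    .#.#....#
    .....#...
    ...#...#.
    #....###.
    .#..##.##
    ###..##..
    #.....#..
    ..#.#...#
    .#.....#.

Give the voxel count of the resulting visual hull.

start: 9×9×9 = 729 voxels
V1 z: intersect with XY mask (47 set) -- 423 left
V2 x: intersect with YZ mask (36 set) -- 198 left
V3 y: intersect with XZ mask (27 set) -- 60 left

|visual hull| = 60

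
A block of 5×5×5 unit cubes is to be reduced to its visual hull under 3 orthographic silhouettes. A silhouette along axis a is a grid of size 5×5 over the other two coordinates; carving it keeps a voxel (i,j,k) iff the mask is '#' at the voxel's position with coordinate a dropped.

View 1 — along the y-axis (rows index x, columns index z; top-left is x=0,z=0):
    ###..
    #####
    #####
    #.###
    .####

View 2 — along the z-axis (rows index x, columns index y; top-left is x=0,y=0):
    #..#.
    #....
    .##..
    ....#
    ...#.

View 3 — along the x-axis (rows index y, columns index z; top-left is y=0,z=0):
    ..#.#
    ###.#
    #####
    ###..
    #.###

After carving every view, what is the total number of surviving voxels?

full grid |V| = 125
carve view 1 (along y, XZ-mask fill 21/25): 105 voxels remain
carve view 2 (along z, XY-mask fill 7/25): 29 voxels remain
carve view 3 (along x, YZ-mask fill 18/25): 21 voxels remain

21 voxels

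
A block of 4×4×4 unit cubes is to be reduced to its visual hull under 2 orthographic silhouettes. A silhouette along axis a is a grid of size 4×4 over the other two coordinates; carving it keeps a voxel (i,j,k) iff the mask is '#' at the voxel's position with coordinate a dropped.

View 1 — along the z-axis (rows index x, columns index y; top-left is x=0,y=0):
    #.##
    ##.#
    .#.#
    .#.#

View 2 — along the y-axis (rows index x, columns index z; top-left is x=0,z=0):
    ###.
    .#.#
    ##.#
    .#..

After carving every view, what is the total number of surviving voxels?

23 voxels

start: 4×4×4 = 64 voxels
[1] z-view keeps 10 columns → grid now 40
[2] y-view keeps 9 columns → grid now 23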